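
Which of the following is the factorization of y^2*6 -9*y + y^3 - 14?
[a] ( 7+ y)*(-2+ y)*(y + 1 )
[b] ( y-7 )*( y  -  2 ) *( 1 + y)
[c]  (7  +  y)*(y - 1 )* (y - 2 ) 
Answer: a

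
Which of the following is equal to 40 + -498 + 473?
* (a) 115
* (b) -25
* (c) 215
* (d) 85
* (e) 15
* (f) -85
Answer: e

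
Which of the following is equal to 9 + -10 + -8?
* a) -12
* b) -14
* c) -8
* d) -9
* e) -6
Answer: d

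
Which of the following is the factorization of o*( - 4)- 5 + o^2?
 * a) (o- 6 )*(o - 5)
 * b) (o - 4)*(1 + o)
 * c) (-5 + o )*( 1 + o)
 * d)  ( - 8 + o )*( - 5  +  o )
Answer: c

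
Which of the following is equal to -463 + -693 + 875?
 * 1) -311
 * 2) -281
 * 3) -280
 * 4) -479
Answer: 2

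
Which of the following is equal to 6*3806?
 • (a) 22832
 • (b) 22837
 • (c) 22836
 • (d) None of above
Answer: c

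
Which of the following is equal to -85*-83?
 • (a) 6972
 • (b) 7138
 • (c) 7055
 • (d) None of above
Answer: c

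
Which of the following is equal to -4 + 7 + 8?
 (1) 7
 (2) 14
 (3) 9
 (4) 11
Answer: 4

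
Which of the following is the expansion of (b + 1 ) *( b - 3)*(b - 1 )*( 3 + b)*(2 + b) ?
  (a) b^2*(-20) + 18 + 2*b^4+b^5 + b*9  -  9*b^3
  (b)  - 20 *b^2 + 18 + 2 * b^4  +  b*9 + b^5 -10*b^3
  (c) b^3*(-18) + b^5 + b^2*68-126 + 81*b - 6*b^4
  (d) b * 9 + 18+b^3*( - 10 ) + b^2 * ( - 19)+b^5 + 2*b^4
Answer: b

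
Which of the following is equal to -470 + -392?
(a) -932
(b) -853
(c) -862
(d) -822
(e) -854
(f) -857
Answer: c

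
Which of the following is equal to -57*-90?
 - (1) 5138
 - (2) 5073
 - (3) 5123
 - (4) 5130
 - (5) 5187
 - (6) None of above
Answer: 4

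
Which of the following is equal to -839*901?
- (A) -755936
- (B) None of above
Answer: B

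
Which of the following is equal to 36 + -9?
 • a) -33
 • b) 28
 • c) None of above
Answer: c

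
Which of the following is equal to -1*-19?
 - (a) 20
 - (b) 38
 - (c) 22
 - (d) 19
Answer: d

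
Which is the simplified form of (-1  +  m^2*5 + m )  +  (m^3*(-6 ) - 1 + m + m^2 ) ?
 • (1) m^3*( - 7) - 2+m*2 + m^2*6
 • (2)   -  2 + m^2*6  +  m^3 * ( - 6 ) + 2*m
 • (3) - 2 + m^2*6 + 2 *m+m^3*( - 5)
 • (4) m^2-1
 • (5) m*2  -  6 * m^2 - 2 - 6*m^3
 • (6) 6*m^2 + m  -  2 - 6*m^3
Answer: 2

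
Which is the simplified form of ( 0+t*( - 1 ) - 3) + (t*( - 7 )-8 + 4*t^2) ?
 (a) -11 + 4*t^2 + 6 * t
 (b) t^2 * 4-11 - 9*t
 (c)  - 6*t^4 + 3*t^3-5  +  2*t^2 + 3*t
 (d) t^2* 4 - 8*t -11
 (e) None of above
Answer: d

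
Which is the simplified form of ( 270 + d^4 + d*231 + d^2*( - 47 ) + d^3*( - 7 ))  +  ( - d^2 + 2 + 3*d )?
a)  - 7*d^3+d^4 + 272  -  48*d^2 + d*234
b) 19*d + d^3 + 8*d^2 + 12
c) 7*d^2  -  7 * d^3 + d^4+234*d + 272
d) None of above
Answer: a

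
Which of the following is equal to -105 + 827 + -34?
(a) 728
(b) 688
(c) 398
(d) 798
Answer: b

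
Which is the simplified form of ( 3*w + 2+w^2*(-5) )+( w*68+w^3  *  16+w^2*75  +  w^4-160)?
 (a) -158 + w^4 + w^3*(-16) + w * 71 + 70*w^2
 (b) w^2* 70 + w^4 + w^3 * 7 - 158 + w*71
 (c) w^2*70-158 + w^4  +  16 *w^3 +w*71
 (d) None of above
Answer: c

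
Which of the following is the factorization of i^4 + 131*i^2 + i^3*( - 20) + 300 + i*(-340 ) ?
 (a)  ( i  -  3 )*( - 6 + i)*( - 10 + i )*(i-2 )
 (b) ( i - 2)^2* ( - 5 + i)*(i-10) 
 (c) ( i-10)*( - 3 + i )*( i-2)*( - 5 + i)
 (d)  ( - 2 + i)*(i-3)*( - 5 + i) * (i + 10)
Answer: c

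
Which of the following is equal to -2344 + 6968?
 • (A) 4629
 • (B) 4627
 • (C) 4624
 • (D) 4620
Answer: C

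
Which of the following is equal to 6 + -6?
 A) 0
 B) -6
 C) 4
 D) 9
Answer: A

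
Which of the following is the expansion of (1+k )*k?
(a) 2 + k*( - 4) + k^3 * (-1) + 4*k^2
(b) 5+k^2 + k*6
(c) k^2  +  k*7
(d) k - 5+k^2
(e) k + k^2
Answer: e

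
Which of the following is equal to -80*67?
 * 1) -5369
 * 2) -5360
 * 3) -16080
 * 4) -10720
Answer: 2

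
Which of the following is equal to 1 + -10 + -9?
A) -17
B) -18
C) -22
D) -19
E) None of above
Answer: B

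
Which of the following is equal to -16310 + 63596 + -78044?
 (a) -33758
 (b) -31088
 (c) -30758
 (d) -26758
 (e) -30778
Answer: c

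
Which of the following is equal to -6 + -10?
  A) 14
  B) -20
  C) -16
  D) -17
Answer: C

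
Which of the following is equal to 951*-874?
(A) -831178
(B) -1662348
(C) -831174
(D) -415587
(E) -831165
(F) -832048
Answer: C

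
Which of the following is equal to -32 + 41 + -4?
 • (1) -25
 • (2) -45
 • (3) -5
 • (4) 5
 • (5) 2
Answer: 4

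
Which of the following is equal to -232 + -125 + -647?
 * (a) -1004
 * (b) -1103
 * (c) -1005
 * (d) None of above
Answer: a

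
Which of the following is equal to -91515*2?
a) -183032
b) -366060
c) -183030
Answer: c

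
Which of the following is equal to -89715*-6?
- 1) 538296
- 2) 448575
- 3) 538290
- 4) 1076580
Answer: 3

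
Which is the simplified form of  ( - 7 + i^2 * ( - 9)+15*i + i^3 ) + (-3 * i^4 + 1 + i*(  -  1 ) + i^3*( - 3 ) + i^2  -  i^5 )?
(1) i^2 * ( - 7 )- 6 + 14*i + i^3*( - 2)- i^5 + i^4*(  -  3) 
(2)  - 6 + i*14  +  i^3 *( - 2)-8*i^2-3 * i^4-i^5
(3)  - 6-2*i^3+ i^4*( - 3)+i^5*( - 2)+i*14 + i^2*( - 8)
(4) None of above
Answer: 2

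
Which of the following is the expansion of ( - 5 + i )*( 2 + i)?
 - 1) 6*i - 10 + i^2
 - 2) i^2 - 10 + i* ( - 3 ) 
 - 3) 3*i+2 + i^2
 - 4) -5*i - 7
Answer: 2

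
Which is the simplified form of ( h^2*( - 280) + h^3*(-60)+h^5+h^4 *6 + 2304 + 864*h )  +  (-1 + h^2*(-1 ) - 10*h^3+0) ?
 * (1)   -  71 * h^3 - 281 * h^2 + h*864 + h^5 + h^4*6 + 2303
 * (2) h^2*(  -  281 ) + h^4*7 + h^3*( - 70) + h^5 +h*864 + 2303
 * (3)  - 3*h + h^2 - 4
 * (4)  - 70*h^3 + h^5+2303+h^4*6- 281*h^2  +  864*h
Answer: 4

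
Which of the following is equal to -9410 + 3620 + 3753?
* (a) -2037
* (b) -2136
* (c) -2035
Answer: a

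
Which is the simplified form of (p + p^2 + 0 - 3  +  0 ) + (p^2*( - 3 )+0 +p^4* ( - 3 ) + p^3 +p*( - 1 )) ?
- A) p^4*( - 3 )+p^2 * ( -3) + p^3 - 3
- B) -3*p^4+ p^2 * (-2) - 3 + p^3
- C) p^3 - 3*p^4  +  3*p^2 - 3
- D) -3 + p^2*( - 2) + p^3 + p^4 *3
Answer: B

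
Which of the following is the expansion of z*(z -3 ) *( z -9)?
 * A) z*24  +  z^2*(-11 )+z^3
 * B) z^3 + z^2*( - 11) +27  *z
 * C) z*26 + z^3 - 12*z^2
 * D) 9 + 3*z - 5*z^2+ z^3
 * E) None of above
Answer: E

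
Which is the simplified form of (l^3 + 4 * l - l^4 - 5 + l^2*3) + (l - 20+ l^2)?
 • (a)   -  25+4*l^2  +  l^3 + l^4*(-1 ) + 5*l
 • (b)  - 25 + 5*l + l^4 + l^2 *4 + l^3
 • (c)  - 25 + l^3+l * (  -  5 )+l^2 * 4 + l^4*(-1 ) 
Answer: a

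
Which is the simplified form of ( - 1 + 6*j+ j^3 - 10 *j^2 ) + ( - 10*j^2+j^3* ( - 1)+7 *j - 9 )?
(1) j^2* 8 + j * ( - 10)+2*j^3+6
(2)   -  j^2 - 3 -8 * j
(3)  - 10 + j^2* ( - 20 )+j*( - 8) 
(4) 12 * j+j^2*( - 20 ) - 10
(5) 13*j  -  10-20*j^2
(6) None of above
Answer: 5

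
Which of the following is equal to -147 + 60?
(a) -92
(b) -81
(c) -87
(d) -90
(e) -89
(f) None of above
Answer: c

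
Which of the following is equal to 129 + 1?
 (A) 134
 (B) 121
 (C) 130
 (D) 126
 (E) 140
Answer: C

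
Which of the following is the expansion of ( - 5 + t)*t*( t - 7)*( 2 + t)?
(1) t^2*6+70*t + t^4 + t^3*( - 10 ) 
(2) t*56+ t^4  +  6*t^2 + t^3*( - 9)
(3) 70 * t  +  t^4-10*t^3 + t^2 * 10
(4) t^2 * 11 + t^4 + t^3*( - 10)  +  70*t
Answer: 4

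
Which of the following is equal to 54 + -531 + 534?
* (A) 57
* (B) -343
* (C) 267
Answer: A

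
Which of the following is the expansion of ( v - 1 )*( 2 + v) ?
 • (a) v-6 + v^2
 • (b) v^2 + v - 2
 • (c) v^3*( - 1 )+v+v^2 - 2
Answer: b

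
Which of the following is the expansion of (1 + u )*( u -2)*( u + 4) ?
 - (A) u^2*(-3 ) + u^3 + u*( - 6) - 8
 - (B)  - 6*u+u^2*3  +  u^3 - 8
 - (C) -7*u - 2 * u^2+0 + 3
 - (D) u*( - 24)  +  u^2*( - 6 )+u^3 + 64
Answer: B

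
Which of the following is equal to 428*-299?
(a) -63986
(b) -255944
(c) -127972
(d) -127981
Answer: c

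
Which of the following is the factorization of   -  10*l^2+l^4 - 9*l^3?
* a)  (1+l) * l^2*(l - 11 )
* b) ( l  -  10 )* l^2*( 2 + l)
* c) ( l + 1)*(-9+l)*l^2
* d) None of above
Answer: d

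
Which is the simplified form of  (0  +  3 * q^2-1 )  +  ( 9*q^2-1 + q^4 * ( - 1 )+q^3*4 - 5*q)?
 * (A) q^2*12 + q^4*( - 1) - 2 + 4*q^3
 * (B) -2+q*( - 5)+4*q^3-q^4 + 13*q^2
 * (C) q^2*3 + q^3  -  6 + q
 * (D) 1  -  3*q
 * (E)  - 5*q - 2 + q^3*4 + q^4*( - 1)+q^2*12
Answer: E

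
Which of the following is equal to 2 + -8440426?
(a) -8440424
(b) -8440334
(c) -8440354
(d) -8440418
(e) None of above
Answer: a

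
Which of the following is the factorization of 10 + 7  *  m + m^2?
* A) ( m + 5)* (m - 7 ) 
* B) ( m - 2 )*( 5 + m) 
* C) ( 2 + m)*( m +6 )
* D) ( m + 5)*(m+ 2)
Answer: D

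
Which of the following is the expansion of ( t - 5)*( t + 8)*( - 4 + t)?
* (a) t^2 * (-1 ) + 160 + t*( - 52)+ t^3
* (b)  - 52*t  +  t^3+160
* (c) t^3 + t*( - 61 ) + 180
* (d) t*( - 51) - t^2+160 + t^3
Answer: a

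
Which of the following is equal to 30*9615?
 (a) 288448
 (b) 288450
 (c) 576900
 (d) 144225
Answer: b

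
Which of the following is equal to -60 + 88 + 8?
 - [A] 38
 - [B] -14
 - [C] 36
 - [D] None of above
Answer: C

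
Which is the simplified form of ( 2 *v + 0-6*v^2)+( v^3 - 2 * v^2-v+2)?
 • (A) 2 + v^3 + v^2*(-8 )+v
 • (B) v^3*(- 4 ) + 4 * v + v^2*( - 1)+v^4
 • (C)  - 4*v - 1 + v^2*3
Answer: A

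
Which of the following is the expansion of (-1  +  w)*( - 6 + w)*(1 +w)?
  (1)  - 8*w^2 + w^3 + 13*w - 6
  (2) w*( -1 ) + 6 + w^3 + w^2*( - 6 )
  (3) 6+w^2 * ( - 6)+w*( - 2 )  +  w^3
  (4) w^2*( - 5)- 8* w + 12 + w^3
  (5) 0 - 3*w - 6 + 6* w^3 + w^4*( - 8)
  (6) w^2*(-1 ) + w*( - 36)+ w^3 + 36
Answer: 2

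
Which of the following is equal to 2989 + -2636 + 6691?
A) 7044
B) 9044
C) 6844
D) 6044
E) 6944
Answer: A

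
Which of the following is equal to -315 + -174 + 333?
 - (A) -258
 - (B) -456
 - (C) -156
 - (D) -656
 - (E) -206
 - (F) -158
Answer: C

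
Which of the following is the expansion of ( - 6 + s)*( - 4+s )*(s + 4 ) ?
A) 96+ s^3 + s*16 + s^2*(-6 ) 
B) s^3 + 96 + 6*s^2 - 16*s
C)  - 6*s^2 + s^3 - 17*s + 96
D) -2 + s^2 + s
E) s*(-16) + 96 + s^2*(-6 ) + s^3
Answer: E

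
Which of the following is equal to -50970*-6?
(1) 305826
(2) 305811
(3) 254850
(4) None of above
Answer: 4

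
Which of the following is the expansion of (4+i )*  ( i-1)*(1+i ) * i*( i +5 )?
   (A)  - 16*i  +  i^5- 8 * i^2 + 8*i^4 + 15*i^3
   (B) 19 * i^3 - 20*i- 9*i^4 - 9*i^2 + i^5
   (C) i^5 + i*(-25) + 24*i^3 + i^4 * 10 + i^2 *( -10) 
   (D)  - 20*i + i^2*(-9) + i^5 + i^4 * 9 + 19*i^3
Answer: D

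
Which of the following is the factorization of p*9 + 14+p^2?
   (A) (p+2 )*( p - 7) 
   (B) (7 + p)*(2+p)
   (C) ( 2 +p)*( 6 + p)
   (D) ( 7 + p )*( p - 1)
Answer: B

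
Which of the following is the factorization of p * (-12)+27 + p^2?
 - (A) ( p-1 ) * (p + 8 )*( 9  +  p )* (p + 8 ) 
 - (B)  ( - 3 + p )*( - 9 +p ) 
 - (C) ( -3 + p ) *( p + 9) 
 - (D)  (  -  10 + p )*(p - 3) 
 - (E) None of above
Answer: B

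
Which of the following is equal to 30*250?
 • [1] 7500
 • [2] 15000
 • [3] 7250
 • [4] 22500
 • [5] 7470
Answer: 1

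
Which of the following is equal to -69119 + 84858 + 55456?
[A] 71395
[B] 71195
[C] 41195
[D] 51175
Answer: B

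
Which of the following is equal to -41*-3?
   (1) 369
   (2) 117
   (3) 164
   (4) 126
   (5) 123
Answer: 5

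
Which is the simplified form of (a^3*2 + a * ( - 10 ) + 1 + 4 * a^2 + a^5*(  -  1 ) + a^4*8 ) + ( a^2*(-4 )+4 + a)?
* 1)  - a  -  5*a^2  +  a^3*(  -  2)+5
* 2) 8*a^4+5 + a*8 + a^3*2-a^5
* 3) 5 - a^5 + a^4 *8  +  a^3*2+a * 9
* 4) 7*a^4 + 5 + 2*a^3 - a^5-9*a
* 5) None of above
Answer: 5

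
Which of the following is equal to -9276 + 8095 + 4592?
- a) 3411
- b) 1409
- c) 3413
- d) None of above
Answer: a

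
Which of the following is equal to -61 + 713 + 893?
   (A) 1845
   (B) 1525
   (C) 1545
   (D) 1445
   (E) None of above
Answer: C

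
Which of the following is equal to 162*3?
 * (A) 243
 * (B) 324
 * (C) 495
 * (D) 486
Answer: D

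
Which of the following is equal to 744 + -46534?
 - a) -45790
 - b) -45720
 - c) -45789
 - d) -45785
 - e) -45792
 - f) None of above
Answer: a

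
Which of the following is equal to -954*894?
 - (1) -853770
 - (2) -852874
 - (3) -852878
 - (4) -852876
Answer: 4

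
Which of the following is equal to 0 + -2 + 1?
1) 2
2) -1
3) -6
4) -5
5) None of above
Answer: 2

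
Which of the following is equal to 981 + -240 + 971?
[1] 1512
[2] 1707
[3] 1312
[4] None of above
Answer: 4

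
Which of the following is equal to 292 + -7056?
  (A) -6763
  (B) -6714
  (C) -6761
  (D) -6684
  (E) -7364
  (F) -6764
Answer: F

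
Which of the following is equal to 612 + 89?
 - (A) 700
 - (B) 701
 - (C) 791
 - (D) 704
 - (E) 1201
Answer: B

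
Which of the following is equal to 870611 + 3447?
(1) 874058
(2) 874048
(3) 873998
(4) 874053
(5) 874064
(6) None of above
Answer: 1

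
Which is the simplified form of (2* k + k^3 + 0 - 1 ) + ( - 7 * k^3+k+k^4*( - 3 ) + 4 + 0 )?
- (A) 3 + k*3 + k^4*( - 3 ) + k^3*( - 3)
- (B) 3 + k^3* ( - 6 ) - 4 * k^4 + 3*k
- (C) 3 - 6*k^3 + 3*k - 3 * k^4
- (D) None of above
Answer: C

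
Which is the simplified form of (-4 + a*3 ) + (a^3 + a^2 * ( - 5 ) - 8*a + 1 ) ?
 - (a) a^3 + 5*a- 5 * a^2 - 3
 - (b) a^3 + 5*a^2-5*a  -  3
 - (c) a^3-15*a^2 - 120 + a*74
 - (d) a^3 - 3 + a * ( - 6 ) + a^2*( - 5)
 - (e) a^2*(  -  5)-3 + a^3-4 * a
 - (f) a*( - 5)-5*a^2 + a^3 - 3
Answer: f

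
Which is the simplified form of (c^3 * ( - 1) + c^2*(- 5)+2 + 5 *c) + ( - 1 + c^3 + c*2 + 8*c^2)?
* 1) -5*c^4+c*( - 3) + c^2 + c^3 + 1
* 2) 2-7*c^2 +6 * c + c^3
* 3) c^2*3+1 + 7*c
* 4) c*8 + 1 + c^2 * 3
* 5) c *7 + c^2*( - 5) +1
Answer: 3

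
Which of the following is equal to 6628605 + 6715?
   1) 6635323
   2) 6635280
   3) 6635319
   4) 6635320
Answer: 4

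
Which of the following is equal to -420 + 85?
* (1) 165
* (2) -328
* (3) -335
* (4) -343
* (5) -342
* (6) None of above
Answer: 3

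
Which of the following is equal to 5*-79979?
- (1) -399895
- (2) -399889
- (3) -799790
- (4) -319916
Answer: 1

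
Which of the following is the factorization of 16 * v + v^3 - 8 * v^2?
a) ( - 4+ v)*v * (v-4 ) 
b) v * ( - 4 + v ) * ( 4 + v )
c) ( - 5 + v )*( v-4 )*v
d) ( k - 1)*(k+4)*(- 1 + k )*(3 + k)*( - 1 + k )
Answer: a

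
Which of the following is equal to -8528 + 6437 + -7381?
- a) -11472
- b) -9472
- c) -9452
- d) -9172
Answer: b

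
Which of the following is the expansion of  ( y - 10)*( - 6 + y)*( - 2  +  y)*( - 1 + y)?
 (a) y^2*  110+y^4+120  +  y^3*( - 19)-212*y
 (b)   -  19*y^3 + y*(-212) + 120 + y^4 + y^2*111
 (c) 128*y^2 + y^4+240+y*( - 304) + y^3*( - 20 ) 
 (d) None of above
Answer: a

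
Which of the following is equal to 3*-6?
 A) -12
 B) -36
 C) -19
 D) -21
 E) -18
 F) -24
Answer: E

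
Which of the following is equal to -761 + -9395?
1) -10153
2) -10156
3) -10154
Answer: 2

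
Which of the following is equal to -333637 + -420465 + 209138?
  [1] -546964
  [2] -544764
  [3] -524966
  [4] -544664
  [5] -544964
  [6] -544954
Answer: 5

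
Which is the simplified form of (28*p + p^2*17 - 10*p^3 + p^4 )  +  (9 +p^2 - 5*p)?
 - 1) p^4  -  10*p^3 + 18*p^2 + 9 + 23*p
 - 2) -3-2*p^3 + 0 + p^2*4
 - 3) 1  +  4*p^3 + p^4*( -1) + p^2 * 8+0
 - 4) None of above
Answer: 1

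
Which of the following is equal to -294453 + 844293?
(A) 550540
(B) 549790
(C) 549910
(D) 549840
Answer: D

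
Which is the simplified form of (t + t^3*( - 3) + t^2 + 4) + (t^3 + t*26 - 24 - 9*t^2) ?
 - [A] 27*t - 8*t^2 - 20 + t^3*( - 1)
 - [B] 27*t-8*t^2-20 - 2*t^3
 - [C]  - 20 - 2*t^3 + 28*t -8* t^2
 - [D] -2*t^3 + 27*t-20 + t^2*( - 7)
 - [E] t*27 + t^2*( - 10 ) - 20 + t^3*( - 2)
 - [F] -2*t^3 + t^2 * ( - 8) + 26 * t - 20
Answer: B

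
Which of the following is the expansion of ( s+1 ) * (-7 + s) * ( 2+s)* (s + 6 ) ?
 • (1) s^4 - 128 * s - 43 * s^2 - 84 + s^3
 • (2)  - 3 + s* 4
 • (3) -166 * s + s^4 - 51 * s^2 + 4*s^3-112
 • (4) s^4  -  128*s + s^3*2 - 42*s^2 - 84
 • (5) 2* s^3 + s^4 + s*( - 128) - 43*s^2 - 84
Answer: 5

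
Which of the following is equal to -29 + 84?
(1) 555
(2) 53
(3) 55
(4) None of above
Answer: 3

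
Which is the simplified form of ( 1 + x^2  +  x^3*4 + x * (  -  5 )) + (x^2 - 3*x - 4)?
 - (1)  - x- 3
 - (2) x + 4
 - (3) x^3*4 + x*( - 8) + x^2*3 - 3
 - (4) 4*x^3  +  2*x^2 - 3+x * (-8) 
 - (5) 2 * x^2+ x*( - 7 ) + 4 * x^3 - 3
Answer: 4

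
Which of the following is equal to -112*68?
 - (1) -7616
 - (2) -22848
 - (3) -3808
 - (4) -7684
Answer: 1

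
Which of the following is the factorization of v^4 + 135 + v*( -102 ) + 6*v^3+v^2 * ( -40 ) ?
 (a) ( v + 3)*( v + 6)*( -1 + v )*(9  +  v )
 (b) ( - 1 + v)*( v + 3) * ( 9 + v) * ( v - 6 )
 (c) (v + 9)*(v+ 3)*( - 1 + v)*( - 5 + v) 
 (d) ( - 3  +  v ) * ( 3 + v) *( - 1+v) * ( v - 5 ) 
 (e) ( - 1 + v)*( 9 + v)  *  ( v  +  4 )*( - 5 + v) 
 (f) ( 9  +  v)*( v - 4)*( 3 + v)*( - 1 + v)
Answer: c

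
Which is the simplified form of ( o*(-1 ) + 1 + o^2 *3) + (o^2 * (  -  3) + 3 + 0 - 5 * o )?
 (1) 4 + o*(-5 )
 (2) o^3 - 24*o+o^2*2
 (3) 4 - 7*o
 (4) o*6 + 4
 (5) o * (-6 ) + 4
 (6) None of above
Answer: 5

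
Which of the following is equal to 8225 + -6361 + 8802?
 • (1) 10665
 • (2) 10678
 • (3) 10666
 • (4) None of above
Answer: 3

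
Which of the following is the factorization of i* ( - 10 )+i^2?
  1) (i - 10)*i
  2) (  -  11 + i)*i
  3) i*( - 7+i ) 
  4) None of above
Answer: 1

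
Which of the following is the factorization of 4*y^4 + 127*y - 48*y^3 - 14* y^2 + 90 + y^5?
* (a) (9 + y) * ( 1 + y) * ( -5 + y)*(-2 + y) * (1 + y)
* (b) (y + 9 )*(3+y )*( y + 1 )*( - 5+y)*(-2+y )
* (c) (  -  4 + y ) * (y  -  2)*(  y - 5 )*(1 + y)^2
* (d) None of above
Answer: a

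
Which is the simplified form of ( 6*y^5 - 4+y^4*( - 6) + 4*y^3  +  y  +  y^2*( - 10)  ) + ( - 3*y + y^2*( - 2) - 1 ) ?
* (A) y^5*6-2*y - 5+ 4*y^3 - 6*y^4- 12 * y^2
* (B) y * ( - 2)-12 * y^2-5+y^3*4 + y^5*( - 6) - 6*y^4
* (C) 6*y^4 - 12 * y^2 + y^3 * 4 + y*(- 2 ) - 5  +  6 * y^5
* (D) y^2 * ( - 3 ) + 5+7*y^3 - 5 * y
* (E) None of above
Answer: A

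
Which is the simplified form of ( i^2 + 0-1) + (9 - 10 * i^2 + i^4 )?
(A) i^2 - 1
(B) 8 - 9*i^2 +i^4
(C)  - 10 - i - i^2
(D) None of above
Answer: B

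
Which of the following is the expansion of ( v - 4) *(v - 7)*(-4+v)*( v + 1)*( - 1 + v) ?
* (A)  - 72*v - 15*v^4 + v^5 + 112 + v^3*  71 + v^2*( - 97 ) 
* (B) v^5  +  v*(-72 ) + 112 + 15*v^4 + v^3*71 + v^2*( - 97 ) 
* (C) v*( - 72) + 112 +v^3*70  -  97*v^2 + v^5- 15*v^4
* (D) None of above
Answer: A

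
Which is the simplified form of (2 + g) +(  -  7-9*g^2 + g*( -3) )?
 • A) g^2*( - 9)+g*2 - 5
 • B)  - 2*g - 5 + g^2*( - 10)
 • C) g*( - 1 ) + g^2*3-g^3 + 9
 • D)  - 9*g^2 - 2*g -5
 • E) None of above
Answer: D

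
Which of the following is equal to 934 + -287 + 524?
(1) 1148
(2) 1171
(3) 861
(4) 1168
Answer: 2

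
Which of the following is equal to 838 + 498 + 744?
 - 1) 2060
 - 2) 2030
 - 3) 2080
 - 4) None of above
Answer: 3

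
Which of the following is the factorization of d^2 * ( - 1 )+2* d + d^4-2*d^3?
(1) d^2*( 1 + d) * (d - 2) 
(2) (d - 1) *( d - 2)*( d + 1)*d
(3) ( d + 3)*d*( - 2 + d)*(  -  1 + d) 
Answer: 2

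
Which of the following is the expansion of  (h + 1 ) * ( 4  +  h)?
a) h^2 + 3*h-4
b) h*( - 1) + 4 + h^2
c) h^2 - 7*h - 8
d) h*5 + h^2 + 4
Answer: d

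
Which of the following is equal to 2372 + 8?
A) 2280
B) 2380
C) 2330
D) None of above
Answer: B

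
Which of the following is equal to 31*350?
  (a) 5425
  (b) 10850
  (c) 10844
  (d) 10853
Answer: b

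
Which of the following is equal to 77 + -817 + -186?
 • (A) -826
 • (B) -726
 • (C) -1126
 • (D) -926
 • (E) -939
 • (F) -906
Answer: D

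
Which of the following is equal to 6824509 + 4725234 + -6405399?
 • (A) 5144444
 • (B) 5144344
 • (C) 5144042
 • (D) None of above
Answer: B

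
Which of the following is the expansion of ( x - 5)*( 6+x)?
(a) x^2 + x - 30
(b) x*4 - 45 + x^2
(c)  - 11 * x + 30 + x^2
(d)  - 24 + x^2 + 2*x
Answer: a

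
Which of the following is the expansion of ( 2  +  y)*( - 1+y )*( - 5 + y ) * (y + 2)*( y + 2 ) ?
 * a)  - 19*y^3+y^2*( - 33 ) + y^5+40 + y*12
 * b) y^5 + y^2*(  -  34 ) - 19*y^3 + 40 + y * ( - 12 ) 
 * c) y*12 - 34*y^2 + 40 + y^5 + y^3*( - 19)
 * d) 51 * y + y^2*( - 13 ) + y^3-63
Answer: c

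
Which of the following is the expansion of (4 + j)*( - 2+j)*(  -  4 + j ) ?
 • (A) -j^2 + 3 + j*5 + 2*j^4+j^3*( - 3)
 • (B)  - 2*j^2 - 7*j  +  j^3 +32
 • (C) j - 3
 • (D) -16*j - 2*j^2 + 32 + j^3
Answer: D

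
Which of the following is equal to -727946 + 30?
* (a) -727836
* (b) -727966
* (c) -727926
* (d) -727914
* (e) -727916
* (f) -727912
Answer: e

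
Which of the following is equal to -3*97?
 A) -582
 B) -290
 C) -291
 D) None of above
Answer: C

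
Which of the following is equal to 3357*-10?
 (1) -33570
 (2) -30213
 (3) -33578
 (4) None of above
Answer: 1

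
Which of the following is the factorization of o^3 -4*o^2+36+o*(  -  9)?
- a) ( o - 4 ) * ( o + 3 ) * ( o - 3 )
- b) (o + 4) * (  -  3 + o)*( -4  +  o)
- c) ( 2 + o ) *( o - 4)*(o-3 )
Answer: a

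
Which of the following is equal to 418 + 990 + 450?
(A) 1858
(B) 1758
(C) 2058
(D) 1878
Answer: A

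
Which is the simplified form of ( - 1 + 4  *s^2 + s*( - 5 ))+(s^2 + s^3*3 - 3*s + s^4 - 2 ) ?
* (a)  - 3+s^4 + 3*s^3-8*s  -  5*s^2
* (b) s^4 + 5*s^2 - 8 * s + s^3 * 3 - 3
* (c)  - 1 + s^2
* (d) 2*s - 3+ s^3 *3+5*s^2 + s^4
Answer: b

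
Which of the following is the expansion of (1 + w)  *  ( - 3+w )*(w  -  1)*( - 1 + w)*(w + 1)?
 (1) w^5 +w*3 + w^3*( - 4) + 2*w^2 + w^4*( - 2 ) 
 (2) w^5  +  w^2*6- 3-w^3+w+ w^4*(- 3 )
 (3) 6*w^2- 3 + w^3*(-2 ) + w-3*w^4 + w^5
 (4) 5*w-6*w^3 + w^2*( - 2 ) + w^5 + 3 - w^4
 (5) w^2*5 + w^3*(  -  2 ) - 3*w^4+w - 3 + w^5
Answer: 3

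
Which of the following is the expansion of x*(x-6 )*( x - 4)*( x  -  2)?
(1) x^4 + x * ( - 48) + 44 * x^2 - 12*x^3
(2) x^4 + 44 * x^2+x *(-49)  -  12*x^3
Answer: 1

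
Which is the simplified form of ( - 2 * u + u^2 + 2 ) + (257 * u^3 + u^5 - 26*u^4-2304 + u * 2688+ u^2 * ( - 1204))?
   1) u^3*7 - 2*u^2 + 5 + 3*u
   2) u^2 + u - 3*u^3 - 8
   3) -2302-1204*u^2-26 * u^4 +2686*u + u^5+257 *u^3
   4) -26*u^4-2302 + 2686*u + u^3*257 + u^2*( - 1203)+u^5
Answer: 4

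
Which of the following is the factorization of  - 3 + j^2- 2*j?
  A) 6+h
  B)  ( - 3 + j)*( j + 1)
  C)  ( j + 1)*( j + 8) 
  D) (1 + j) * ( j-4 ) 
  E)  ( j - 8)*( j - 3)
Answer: B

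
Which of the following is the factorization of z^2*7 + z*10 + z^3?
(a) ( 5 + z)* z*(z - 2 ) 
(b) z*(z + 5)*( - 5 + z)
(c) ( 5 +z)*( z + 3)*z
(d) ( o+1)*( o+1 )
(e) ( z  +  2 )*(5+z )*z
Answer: e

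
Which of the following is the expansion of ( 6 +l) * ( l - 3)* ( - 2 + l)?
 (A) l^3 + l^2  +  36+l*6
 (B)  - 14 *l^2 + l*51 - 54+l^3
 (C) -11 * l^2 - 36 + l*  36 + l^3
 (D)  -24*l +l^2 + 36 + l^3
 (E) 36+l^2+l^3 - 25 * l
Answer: D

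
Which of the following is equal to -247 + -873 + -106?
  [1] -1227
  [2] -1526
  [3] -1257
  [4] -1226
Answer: 4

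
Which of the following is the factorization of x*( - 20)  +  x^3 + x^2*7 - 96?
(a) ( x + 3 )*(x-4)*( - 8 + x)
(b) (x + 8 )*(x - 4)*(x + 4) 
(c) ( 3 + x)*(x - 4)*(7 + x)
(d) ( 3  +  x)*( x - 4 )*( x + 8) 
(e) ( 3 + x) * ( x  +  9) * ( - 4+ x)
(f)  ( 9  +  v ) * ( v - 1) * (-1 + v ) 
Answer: d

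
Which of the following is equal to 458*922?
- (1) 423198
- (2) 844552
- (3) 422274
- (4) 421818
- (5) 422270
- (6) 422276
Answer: 6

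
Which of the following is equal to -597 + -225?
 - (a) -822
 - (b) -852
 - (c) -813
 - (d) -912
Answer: a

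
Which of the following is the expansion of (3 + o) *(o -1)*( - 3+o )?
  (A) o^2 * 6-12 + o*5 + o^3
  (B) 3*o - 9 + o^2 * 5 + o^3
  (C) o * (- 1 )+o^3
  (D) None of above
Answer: D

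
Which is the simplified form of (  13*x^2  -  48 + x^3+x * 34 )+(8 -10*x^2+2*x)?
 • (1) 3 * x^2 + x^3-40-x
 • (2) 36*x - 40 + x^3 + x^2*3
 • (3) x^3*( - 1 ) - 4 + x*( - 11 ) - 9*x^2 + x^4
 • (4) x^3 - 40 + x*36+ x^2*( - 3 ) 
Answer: 2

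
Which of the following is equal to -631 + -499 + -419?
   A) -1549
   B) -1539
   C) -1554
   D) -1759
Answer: A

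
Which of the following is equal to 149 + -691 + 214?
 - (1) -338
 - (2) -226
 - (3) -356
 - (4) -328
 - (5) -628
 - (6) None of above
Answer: 4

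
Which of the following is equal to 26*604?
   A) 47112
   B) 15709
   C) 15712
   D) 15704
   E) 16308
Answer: D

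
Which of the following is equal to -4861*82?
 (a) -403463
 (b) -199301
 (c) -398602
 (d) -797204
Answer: c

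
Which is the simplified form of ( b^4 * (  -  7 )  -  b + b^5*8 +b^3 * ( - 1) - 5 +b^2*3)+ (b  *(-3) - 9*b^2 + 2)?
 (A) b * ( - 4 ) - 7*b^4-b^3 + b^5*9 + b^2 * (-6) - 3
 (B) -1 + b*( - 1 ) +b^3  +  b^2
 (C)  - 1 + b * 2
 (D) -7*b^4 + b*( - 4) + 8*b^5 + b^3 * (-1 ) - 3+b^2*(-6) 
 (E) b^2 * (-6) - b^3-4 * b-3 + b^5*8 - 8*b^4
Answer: D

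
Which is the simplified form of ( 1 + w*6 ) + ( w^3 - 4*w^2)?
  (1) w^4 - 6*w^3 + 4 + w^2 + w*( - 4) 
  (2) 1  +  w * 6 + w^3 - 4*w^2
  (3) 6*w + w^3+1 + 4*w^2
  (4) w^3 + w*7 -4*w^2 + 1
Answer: 2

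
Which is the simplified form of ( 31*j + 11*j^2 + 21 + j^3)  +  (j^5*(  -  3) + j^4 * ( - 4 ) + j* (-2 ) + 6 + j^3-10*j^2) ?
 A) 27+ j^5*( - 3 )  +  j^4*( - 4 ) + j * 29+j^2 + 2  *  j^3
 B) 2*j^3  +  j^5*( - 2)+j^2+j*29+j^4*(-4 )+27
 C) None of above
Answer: A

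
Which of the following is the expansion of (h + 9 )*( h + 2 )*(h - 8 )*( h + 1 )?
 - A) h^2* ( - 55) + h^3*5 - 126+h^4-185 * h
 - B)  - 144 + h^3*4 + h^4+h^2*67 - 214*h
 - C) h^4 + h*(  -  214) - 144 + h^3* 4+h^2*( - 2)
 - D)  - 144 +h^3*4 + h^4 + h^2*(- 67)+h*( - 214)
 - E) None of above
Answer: D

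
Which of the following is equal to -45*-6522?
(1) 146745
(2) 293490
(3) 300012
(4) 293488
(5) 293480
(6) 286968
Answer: 2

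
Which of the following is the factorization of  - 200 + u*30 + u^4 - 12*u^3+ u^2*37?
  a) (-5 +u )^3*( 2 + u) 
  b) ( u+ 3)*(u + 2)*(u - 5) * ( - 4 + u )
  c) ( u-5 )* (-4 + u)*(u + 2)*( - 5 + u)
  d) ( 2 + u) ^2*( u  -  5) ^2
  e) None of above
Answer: c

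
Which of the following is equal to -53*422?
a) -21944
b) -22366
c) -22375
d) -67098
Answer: b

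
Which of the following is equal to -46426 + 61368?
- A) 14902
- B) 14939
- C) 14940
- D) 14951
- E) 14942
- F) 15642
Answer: E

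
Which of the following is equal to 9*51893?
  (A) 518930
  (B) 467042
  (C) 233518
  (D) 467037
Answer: D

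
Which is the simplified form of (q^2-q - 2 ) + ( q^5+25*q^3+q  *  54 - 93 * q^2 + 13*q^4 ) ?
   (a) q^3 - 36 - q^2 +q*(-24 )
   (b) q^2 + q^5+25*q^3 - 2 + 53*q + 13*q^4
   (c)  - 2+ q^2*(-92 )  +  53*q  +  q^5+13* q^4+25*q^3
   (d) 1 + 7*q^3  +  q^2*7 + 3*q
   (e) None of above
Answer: c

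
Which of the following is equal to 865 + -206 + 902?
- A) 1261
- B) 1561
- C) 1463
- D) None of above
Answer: B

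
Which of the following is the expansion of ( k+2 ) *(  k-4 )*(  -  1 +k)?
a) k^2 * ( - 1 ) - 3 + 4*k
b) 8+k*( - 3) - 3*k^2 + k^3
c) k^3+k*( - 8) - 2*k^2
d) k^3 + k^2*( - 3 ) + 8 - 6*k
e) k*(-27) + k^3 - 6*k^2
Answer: d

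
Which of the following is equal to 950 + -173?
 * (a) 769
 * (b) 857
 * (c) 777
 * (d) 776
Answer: c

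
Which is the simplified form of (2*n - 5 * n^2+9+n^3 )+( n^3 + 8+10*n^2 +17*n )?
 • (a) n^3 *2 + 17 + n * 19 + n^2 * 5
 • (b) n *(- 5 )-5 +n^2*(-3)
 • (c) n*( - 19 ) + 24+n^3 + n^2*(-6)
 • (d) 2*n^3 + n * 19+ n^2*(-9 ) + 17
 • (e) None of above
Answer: a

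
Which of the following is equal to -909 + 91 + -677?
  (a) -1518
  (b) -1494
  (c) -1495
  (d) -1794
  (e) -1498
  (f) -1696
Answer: c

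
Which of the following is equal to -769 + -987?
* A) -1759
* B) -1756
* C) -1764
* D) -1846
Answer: B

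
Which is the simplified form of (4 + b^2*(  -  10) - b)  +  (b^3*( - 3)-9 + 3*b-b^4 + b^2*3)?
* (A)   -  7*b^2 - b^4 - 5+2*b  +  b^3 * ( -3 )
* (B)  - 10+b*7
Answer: A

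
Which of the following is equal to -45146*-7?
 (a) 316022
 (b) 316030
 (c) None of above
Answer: a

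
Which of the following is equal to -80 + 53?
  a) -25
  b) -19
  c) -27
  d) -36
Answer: c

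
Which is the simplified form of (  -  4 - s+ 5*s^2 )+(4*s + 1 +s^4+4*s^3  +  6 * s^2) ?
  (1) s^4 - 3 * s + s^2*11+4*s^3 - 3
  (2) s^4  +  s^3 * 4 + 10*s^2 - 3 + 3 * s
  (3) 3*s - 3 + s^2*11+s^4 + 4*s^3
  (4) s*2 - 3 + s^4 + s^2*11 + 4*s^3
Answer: 3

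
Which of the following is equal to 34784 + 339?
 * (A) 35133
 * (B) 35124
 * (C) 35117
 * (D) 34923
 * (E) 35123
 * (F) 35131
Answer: E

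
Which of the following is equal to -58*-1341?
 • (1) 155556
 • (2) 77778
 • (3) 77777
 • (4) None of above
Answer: 2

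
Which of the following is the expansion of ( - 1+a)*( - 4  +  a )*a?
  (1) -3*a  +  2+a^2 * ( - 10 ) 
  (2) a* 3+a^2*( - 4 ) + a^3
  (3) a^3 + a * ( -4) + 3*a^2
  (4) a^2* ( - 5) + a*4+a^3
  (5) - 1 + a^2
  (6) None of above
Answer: 4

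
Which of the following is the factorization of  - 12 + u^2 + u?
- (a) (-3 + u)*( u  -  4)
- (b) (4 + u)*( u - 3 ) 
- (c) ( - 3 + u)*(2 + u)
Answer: b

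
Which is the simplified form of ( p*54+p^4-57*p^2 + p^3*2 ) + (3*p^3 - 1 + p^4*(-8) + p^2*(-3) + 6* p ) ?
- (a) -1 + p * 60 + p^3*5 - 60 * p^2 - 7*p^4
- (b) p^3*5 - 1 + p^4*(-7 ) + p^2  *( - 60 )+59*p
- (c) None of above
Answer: a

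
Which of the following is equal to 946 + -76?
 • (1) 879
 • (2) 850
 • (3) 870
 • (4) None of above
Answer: 3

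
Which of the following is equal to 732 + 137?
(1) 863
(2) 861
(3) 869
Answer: 3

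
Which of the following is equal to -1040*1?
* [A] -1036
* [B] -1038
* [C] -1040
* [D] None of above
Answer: C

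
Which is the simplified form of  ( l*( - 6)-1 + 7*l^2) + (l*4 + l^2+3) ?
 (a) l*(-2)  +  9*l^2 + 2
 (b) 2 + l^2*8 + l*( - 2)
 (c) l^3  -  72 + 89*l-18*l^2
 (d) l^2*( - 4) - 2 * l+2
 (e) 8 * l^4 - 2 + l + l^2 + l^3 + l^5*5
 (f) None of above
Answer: b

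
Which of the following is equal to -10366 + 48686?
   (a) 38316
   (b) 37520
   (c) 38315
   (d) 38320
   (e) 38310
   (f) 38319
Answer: d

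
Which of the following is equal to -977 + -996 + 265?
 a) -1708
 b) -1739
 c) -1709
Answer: a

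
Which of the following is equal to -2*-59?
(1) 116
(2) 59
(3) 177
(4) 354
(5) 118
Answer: 5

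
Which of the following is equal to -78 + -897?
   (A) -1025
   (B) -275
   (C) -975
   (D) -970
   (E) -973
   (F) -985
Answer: C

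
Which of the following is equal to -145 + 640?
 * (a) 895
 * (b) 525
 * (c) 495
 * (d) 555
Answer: c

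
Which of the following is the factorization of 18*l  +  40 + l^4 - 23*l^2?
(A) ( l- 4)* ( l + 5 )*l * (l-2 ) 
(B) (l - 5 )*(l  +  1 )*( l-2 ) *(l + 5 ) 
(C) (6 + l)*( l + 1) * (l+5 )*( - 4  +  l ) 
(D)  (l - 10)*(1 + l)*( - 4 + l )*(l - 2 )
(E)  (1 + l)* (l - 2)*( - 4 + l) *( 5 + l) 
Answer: E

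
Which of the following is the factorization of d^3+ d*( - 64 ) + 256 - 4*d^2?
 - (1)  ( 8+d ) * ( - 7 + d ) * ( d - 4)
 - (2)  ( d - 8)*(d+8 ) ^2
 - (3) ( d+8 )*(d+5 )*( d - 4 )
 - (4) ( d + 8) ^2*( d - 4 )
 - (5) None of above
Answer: 5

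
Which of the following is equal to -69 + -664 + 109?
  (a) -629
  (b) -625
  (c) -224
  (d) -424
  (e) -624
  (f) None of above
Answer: e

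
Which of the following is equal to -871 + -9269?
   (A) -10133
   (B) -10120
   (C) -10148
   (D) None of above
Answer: D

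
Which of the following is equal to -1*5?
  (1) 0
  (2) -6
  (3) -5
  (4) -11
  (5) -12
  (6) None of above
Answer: 3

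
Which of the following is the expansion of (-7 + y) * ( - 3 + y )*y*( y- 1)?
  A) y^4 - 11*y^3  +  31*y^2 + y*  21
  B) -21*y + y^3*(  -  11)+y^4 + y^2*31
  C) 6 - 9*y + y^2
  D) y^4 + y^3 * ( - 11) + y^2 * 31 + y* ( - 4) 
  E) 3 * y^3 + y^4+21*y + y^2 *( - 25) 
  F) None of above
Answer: B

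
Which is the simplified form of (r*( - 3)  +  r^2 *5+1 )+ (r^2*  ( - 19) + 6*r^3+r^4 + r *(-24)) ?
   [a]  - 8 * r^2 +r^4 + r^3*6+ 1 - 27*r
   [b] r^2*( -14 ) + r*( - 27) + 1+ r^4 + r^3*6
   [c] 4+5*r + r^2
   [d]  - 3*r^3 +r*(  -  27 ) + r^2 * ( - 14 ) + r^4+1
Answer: b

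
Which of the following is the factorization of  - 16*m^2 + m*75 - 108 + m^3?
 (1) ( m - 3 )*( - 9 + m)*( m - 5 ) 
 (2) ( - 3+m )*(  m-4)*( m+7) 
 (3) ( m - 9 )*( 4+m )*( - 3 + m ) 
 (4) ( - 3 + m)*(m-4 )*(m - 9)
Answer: 4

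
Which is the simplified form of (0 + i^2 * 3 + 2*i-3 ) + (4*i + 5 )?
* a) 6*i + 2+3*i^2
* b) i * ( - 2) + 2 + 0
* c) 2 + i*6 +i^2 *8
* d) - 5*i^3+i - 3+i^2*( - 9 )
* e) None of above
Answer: a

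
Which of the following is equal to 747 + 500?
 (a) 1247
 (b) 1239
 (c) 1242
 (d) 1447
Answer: a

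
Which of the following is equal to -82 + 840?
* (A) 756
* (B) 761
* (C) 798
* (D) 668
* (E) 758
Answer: E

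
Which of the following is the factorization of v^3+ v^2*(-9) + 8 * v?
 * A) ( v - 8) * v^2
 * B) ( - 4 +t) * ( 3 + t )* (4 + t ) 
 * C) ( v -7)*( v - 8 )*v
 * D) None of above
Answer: D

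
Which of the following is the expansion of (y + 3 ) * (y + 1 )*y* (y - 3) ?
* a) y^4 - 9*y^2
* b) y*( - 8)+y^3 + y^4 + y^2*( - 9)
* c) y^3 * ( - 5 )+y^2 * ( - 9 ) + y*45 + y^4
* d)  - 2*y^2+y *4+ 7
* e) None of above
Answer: e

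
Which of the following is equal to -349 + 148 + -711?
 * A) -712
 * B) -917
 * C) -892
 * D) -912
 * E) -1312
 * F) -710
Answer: D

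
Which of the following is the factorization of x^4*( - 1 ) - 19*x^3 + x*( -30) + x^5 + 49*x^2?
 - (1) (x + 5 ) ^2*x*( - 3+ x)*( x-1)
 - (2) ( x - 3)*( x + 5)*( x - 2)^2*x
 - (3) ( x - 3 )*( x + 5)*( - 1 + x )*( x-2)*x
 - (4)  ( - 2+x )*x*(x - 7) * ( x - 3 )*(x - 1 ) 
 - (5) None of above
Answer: 3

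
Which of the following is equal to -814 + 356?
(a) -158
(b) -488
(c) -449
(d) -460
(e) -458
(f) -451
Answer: e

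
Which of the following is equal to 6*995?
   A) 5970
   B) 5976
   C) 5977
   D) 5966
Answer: A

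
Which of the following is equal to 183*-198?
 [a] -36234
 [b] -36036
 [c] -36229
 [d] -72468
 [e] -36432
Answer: a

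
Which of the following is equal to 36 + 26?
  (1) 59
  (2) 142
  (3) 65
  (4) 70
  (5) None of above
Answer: 5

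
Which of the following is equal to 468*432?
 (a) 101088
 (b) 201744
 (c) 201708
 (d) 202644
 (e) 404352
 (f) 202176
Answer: f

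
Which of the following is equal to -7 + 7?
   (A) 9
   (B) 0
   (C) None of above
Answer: B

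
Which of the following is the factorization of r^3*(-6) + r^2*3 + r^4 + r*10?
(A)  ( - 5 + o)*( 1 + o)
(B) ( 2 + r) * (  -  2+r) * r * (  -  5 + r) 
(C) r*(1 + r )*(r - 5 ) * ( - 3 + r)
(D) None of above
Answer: D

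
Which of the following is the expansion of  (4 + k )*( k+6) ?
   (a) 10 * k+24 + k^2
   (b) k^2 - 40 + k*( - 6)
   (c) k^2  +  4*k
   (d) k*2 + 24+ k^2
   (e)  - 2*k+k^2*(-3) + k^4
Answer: a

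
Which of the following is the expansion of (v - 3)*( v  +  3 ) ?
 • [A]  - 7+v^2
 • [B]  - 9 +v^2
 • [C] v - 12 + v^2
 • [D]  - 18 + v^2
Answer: B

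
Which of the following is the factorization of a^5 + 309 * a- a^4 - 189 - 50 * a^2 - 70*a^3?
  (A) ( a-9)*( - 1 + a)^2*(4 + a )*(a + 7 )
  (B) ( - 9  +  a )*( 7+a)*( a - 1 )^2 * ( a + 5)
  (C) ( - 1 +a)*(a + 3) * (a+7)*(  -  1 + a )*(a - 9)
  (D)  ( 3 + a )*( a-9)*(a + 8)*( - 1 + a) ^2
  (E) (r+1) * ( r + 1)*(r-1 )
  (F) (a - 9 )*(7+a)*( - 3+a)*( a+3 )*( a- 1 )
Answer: C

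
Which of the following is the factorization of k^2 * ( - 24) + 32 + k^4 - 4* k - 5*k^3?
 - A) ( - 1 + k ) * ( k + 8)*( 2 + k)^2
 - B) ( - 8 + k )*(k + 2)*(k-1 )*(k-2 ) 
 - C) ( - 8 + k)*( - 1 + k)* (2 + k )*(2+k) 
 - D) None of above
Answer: C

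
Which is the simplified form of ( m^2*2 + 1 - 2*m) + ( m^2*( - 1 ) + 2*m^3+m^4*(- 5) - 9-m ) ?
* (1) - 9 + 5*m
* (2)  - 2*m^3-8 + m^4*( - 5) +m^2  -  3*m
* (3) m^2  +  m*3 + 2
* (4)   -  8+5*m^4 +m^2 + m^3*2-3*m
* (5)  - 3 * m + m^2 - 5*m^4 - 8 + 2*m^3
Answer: 5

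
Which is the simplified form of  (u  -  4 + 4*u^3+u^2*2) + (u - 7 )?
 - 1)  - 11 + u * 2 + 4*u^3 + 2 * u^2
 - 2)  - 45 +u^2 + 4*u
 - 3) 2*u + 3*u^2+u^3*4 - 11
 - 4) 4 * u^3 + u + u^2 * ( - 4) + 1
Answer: 1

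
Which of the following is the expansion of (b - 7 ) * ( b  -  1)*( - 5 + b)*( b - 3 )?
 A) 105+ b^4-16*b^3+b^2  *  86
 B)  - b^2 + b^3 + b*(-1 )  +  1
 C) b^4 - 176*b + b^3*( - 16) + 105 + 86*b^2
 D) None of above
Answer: C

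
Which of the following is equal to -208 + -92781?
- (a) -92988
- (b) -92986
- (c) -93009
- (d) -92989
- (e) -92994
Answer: d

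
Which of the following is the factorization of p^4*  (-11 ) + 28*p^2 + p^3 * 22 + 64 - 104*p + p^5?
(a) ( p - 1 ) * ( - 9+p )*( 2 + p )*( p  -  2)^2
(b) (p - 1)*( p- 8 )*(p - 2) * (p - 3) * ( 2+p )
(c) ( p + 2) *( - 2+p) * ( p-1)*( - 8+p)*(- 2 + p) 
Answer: c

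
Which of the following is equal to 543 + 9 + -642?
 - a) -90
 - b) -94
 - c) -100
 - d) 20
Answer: a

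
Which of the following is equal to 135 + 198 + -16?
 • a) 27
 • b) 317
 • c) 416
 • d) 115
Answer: b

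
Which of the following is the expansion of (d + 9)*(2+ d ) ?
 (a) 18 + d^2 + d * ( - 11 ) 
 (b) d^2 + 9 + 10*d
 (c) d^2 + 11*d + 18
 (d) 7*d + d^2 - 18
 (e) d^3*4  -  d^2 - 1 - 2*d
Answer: c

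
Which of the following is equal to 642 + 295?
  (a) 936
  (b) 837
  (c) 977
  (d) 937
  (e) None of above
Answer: d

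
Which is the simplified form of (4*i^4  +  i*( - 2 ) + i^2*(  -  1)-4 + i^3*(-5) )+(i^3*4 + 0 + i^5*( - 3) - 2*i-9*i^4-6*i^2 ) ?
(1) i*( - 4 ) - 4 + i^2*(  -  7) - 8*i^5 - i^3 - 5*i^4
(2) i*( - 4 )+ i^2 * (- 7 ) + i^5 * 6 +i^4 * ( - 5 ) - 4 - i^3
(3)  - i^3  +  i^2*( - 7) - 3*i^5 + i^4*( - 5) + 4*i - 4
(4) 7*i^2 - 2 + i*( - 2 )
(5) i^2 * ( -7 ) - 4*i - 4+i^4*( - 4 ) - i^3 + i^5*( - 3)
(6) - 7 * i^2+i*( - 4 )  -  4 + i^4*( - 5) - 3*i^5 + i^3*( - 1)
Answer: 6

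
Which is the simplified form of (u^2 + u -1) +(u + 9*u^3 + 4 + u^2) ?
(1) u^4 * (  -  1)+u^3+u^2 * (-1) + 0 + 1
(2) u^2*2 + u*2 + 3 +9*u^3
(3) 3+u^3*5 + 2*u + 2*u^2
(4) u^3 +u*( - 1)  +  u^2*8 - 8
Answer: 2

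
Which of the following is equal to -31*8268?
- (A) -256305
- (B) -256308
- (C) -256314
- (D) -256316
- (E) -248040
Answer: B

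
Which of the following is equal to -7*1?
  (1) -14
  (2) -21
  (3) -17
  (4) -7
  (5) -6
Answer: 4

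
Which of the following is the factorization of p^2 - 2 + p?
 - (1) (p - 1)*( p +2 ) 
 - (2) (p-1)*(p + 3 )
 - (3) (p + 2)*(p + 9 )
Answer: 1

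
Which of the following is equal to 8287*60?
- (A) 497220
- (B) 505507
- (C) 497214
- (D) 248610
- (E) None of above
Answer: A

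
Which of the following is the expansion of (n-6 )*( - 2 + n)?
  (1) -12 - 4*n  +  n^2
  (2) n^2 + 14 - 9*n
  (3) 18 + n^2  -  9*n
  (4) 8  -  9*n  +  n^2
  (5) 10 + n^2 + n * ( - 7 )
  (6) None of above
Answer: 6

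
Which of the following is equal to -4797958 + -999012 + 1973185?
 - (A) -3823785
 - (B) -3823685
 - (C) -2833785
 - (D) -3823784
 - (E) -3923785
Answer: A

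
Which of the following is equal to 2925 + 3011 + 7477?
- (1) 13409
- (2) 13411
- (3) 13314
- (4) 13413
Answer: 4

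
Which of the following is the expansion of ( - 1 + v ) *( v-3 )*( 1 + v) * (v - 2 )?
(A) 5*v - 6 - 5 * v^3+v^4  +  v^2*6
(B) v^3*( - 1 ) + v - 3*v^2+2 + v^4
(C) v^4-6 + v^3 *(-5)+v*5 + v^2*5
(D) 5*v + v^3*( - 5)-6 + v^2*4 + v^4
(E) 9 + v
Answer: C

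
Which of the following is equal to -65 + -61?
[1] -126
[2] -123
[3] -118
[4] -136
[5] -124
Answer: 1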